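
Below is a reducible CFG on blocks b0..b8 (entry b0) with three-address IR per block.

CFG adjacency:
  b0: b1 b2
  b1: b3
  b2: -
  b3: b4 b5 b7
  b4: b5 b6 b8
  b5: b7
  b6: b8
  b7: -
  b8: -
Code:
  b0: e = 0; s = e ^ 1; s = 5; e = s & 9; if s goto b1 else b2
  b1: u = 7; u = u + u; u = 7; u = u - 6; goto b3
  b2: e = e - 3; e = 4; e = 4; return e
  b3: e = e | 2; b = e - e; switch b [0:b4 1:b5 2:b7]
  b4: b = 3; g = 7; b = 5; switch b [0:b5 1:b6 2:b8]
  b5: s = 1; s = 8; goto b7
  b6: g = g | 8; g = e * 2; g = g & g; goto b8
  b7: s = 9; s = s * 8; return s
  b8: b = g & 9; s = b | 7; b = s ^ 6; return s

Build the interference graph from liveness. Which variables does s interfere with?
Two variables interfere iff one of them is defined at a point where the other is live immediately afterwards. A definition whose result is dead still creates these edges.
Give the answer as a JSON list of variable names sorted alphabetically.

def/use:
  b0: {e,s} / ∅
  b1: {u} / ∅
  b2: {e} / {e}
  b3: {b,e} / {e}
  b4: {b,g} / ∅
  b5: {s} / ∅
  b6: {g} / {e,g}
  b7: {s} / ∅
  b8: {b,s} / {g}

Live sets:
  live b0: ∅→{e}
  live b1: {e}→{e}
  live b2: {e}→∅
  live b3: {e}→{e}
  live b4: {e}→{e,g}
  live b5: ∅→∅
  live b6: {e,g}→{g}
  live b7: ∅→∅
  live b8: {g}→∅

Conflict graph:
  b↔{e,g,s}
  e↔{b,g,s,u}
  g↔{b,e}
  s↔{b,e}
  u↔{e}

N(s) = ["b", "e"]

Answer: ["b", "e"]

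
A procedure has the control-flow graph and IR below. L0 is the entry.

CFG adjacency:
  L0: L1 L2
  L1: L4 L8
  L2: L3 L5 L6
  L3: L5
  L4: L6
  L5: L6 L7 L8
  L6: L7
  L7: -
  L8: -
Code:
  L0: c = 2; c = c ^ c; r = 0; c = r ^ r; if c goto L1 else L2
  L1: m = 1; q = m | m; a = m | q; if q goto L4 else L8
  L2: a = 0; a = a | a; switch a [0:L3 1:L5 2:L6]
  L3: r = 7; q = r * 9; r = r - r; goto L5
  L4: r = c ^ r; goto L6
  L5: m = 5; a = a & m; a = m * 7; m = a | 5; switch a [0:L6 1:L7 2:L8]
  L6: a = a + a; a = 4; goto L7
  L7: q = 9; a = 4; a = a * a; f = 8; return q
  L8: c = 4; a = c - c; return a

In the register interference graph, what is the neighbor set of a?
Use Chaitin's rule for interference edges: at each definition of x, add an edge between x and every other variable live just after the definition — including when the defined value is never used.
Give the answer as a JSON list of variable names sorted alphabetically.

Block summaries:
  L0: def={c,r} ue=∅
  L1: def={a,m,q} ue=∅
  L2: def={a} ue=∅
  L3: def={q,r} ue=∅
  L4: def={r} ue={c,r}
  L5: def={a,m} ue={a}
  L6: def={a} ue={a}
  L7: def={a,f,q} ue=∅
  L8: def={a,c} ue=∅

Backward fixpoint:
  L0: in=∅ out={c,r}
  L1: in={c,r} out={a,c,r}
  L2: in=∅ out={a}
  L3: in={a} out={a}
  L4: in={a,c,r} out={a}
  L5: in={a} out={a}
  L6: in={a} out=∅
  L7: in=∅ out=∅
  L8: in=∅ out=∅

Conflict graph:
  a↔{c,m,q,r}
  c↔{a,m,q,r}
  f↔{q}
  m↔{a,c,q,r}
  q↔{a,c,f,m,r}
  r↔{a,c,m,q}

N(a) = ["c", "m", "q", "r"]

Answer: ["c", "m", "q", "r"]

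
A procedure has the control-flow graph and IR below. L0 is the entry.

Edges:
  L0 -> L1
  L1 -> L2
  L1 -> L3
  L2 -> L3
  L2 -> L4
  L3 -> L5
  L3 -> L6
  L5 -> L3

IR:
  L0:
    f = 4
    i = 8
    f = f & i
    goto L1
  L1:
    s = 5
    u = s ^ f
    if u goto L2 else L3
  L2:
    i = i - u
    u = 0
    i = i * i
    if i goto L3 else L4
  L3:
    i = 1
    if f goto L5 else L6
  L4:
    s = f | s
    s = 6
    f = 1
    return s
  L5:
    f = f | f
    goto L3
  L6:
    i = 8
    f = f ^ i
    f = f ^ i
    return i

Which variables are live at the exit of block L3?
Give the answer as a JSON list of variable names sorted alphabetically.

Block summaries:
  L0: def={f,i} ue=∅
  L1: def={s,u} ue={f}
  L2: def={i,u} ue={i,u}
  L3: def={i} ue={f}
  L4: def={f,s} ue={f,s}
  L5: def={f} ue={f}
  L6: def={f,i} ue={f}

Liveness:
  live L0: ∅→{f,i}
  live L1: {f,i}→{f,i,s,u}
  live L2: {f,i,s,u}→{f,s}
  live L3: {f}→{f}
  live L4: {f,s}→∅
  live L5: {f}→{f}
  live L6: {f}→∅

live-out(L3) = ["f"]

Answer: ["f"]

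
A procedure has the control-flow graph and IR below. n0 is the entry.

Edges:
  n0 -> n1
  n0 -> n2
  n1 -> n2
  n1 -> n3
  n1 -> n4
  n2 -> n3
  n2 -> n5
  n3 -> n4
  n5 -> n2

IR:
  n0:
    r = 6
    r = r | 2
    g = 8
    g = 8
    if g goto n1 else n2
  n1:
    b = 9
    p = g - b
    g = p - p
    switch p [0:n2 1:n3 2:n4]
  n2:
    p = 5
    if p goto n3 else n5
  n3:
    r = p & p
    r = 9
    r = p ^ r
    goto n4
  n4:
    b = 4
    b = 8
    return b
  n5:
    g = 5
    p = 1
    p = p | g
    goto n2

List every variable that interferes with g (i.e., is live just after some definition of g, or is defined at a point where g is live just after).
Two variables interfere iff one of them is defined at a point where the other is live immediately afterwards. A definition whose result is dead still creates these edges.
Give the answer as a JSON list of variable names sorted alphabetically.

Block summaries:
  n0: {g,r} / ∅
  n1: {b,g,p} / {g}
  n2: {p} / ∅
  n3: {r} / {p}
  n4: {b} / ∅
  n5: {g,p} / ∅

Backward fixpoint:
  n0 li=∅ lo={g}
  n1 li={g} lo={p}
  n2 li=∅ lo={p}
  n3 li={p} lo=∅
  n4 li=∅ lo=∅
  n5 li=∅ lo=∅

Interference:
  b: {g}
  g: {b,p}
  p: {g,r}
  r: {p}

N(g) = ["b", "p"]

Answer: ["b", "p"]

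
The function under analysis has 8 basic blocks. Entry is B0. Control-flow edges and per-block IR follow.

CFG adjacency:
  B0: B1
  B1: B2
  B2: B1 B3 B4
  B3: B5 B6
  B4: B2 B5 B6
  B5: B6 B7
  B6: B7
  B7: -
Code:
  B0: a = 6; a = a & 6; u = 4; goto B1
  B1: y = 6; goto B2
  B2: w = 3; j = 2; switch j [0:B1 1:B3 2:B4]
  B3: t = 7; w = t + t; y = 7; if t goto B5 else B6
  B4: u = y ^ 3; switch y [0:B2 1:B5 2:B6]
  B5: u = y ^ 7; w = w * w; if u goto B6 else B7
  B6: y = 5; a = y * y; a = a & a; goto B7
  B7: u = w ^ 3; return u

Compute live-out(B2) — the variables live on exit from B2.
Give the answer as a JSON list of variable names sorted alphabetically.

def/use:
  B0: def={a,u} ue=∅
  B1: def={y} ue=∅
  B2: def={j,w} ue=∅
  B3: def={t,w,y} ue=∅
  B4: def={u} ue={y}
  B5: def={u,w} ue={w,y}
  B6: def={a,y} ue=∅
  B7: def={u} ue={w}

Liveness:
  B0: in=∅ out=∅
  B1: in=∅ out={y}
  B2: in={y} out={w,y}
  B3: in=∅ out={w,y}
  B4: in={w,y} out={w,y}
  B5: in={w,y} out={w}
  B6: in={w} out={w}
  B7: in={w} out=∅

live-out(B2) = ["w", "y"]

Answer: ["w", "y"]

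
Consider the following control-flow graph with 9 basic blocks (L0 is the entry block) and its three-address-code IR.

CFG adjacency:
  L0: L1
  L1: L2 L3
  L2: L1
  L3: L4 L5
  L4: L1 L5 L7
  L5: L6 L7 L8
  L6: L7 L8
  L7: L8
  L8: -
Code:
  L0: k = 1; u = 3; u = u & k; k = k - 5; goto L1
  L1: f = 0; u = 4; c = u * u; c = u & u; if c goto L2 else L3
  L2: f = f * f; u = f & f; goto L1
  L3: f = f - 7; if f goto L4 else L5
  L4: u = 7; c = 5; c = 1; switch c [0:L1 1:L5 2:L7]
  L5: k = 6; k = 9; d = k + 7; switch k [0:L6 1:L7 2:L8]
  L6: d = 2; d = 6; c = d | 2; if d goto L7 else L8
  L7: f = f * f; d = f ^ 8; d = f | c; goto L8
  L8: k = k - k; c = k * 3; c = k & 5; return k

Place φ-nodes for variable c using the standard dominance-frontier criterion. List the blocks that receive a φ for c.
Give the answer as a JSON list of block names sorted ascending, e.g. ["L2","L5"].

idom tree: L1←L0 L2←L1 L3←L1 L4←L3 L5←L3 L6←L5 L7←L3 L8←L3
Dom∩ at merges:
  L1: preds {L0,L2,L4}: {L0} ∩ {L0,L1,L2} ∩ {L0,L1,L3,L4} = {L0}; idom=L0
  L5: preds {L3,L4}: {L0,L1,L3} ∩ {L0,L1,L3,L4} = {L0,L1,L3}; idom=L3
  L7: preds {L4,L5,L6}: {L0,L1,L3,L4} ∩ {L0,L1,L3,L5} ∩ {L0,L1,L3,L5,L6} = {L0,L1,L3}; idom=L3
  L8: preds {L5,L6,L7}: {L0,L1,L3,L5} ∩ {L0,L1,L3,L5,L6} ∩ {L0,L1,L3,L7} = {L0,L1,L3}; idom=L3

Frontier:
  join L1 pred L0: · stop@L0
  join L1 pred L2: L2→L1 stop@L0
  join L1 pred L4: L4→L3→L1 stop@L0
  join L5 pred L3: · stop@L3
  join L5 pred L4: L4 stop@L3
  join L7 pred L4: L4 stop@L3
  join L7 pred L5: L5 stop@L3
  join L7 pred L6: L6→L5 stop@L3
  join L8 pred L5: L5 stop@L3
  join L8 pred L6: L6→L5 stop@L3
  join L8 pred L7: L7 stop@L3
  L0 → ∅
  L1 → {L1}
  L2 → {L1}
  L3 → {L1}
  L4 → {L1,L5,L7}
  L5 → {L7,L8}
  L6 → {L7,L8}
  L7 → {L8}
  L8 → ∅

φ for c: defs {L1,L4,L6,L8}
  DF⁺ = {L1,L5,L7,L8}

Answer: ["L1", "L5", "L7", "L8"]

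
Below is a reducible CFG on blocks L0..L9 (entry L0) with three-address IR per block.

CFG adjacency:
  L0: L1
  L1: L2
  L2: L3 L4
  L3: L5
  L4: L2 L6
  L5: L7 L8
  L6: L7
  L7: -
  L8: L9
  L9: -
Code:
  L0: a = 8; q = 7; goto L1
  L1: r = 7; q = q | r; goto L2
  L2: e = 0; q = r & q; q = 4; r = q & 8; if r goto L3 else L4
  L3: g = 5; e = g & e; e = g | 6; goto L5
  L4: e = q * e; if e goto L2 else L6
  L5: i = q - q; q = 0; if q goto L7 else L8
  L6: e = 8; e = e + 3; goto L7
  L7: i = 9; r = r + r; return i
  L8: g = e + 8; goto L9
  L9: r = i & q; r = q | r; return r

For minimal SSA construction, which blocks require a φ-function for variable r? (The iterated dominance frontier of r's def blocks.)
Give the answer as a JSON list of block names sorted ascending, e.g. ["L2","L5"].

idom tree: L1←L0 L2←L1 L3←L2 L4←L2 L5←L3 L6←L4 L7←L2 L8←L5 L9←L8
Dom at joins:
  L2: preds {L1,L4}: {L0,L1} ∩ {L0,L1,L2,L4} = {L0,L1}; idom=L1
  L7: preds {L5,L6}: {L0,L1,L2,L3,L5} ∩ {L0,L1,L2,L4,L6} = {L0,L1,L2}; idom=L2

Frontier:
  join L2 pred L1: · stop@L1
  join L2 pred L4: L4→L2 stop@L1
  join L7 pred L5: L5→L3 stop@L2
  join L7 pred L6: L6→L4 stop@L2
  DF(L0)=∅
  DF(L1)=∅
  DF(L2)={L2}
  DF(L3)={L7}
  DF(L4)={L2,L7}
  DF(L5)={L7}
  DF(L6)={L7}
  DF(L7)=∅
  DF(L8)=∅
  DF(L9)=∅

φ for r: defs {L1,L2,L7,L9}
  DF⁺ = {L2}

Answer: ["L2"]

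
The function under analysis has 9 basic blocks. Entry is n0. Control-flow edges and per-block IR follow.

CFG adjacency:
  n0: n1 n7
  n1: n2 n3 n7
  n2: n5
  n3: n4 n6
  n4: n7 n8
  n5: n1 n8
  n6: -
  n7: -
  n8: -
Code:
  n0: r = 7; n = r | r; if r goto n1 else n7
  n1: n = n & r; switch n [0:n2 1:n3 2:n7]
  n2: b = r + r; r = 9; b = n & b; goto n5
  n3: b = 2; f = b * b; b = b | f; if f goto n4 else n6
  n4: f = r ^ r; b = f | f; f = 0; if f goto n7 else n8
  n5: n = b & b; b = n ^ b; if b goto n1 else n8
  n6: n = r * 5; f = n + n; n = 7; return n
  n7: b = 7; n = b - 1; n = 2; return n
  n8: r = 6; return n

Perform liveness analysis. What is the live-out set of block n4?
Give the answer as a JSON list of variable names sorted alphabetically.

def/use:
  n0 def {n,r} use ∅
  n1 def {n} use {n,r}
  n2 def {b,r} use {n,r}
  n3 def {b,f} use ∅
  n4 def {b,f} use {r}
  n5 def {b,n} use {b}
  n6 def {f,n} use {r}
  n7 def {b,n} use ∅
  n8 def {r} use {n}

Liveness:
  n0: in=∅ out={n,r}
  n1: in={n,r} out={n,r}
  n2: in={n,r} out={b,r}
  n3: in={n,r} out={n,r}
  n4: in={n,r} out={n}
  n5: in={b,r} out={n,r}
  n6: in={r} out=∅
  n7: in=∅ out=∅
  n8: in={n} out=∅

live-out(n4) = ["n"]

Answer: ["n"]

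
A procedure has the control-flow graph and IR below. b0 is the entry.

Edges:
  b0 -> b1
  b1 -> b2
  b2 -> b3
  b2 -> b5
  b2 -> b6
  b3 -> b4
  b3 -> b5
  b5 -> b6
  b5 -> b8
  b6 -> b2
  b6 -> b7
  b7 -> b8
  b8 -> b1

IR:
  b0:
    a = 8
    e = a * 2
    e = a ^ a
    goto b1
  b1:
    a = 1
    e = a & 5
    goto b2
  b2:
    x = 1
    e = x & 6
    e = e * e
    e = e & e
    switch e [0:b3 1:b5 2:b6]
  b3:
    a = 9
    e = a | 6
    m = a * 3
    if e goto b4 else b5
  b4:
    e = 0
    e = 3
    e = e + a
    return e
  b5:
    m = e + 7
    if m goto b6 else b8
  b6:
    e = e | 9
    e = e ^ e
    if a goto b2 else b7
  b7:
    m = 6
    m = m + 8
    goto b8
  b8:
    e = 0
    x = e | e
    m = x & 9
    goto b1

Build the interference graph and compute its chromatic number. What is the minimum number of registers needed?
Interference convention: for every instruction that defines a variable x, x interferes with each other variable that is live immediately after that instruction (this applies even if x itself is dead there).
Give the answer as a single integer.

Answer: 3

Working:
def/use:
  b0: def={a,e} ue=∅
  b1: def={a,e} ue=∅
  b2: def={e,x} ue=∅
  b3: def={a,e,m} ue=∅
  b4: def={e} ue={a}
  b5: def={m} ue={e}
  b6: def={e} ue={a,e}
  b7: def={m} ue=∅
  b8: def={e,m,x} ue=∅

Live sets:
  b0 li=∅ lo=∅
  b1 li=∅ lo={a}
  b2 li={a} lo={a,e}
  b3 li=∅ lo={a,e}
  b4 li={a} lo=∅
  b5 li={a,e} lo={a,e}
  b6 li={a,e} lo={a}
  b7 li=∅ lo=∅
  b8 li=∅ lo=∅

Interference:
  a↔{e,m,x}
  e↔{a,m}
  m↔{a,e}
  x↔{a}

Chromatic number:
  {a,e,m} pairwise interfere (3-clique) ⇒ χ ≥ 3
  assign a→c0 e→c1 m→c2 x→c1 — no edge inside a register ⇒ χ ≤ 3
  χ = 3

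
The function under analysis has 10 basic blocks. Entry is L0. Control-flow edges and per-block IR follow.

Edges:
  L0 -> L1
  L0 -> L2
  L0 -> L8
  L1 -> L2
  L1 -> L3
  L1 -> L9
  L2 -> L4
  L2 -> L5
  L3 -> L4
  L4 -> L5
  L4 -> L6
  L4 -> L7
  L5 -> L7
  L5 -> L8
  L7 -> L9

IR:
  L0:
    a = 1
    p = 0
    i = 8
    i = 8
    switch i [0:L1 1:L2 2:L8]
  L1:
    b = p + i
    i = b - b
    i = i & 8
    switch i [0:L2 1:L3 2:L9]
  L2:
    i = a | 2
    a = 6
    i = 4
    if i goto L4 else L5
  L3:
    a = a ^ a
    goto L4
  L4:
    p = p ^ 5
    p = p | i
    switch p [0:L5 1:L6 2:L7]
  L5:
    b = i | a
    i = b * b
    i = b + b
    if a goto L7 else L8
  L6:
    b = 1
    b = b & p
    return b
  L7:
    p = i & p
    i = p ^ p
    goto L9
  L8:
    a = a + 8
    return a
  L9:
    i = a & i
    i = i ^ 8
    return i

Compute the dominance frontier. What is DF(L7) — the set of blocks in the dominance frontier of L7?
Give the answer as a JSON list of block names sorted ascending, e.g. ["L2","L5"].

Answer: ["L9"]

Analysis:
idom tree: L1←L0 L2←L0 L3←L1 L4←L0 L5←L0 L6←L4 L7←L0 L8←L0 L9←L0
Dom at joins:
  L2: preds {L0,L1}: {L0} ∩ {L0,L1} = {L0}; idom=L0
  L4: preds {L2,L3}: {L0,L2} ∩ {L0,L1,L3} = {L0}; idom=L0
  L5: preds {L2,L4}: {L0,L2} ∩ {L0,L4} = {L0}; idom=L0
  L7: preds {L4,L5}: {L0,L4} ∩ {L0,L5} = {L0}; idom=L0
  L8: preds {L0,L5}: {L0} ∩ {L0,L5} = {L0}; idom=L0
  L9: preds {L1,L7}: {L0,L1} ∩ {L0,L7} = {L0}; idom=L0

DF derivation:
  join L2 pred L0: · stop@L0
  join L2 pred L1: L1 stop@L0
  join L4 pred L2: L2 stop@L0
  join L4 pred L3: L3→L1 stop@L0
  join L5 pred L2: L2 stop@L0
  join L5 pred L4: L4 stop@L0
  join L7 pred L4: L4 stop@L0
  join L7 pred L5: L5 stop@L0
  join L8 pred L0: · stop@L0
  join L8 pred L5: L5 stop@L0
  join L9 pred L1: L1 stop@L0
  join L9 pred L7: L7 stop@L0
  L0: DF=∅
  L1: DF={L2,L4,L9}
  L2: DF={L4,L5}
  L3: DF={L4}
  L4: DF={L5,L7}
  L5: DF={L7,L8}
  L6: DF=∅
  L7: DF={L9}
  L8: DF=∅
  L9: DF=∅

DF(L7) = ["L9"]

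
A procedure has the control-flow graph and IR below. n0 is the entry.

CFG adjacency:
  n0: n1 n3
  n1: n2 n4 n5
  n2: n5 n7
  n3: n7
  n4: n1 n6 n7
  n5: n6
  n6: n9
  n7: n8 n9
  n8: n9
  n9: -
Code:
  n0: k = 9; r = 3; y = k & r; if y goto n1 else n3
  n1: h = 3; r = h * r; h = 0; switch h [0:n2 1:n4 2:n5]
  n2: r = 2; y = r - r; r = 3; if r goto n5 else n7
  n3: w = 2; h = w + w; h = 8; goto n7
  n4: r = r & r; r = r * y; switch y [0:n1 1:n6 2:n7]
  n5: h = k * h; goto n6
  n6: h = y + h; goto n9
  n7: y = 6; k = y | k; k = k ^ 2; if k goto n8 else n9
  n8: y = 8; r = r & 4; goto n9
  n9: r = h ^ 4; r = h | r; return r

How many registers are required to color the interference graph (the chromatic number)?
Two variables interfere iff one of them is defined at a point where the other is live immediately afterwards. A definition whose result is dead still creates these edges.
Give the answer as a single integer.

Answer: 4

Working:
def/use:
  n0: def={k,r,y} ue=∅
  n1: def={h,r} ue={r}
  n2: def={r,y} ue=∅
  n3: def={h,w} ue=∅
  n4: def={r} ue={r,y}
  n5: def={h} ue={h,k}
  n6: def={h} ue={h,y}
  n7: def={k,y} ue={k}
  n8: def={r,y} ue={r}
  n9: def={r} ue={h}

Live sets:
  live n0: ∅→{k,r,y}
  live n1: {k,r,y}→{h,k,r,y}
  live n2: {h,k}→{h,k,r,y}
  live n3: {k,r}→{h,k,r}
  live n4: {h,k,r,y}→{h,k,r,y}
  live n5: {h,k,y}→{h,y}
  live n6: {h,y}→{h}
  live n7: {h,k,r}→{h,r}
  live n8: {h,r}→{h}
  live n9: {h}→∅

Interference:
  h — {k,r,y}
  k — {h,r,w,y}
  r — {h,k,w,y}
  w — {k,r}
  y — {h,k,r}

Chromatic number:
  {h,k,r,y} pairwise interfere (4-clique) ⇒ χ ≥ 4
  assign h→R2 k→R0 r→R1 w→R2 y→R3 — no edge inside a register ⇒ χ ≤ 4
  χ = 4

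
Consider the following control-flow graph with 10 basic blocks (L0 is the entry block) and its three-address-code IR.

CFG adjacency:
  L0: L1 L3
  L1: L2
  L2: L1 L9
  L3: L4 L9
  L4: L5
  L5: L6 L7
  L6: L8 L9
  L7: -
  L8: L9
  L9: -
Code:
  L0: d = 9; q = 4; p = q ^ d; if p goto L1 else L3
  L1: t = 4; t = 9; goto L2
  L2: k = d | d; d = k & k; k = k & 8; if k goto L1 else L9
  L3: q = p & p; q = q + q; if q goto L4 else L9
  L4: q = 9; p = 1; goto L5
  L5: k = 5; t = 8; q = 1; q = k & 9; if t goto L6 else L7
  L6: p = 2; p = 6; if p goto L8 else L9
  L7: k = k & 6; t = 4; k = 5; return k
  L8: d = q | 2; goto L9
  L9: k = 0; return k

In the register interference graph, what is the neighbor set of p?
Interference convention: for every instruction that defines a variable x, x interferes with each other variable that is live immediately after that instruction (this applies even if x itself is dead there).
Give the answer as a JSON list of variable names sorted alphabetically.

Answer: ["d", "q"]

Working:
def/use:
  L0: {d,p,q} / ∅
  L1: {t} / ∅
  L2: {d,k} / {d}
  L3: {q} / {p}
  L4: {p,q} / ∅
  L5: {k,q,t} / ∅
  L6: {p} / ∅
  L7: {k,t} / {k}
  L8: {d} / {q}
  L9: {k} / ∅

Liveness:
  live L0: ∅→{d,p}
  live L1: {d}→{d}
  live L2: {d}→{d}
  live L3: {p}→∅
  live L4: ∅→∅
  live L5: ∅→{k,q}
  live L6: {q}→{q}
  live L7: {k}→∅
  live L8: {q}→∅
  live L9: ∅→∅

Conflict graph:
  d: {k,p,q,t}
  k: {d,q,t}
  p: {d,q}
  q: {d,k,p,t}
  t: {d,k,q}

N(p) = ["d", "q"]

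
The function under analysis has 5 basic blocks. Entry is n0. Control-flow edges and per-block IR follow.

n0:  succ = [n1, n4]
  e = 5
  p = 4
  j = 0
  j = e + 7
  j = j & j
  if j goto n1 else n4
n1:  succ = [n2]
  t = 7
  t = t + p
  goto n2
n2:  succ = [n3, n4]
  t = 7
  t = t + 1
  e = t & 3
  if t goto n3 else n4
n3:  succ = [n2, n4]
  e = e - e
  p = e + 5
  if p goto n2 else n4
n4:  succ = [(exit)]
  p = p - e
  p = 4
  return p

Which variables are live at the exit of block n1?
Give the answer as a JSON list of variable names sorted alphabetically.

def/use:
  n0 def {e,j,p} use ∅
  n1 def {t} use {p}
  n2 def {e,t} use ∅
  n3 def {e,p} use {e}
  n4 def {p} use {e,p}

Live sets:
  live n0: ∅→{e,p}
  live n1: {p}→{p}
  live n2: {p}→{e,p}
  live n3: {e}→{e,p}
  live n4: {e,p}→∅

live-out(n1) = ["p"]

Answer: ["p"]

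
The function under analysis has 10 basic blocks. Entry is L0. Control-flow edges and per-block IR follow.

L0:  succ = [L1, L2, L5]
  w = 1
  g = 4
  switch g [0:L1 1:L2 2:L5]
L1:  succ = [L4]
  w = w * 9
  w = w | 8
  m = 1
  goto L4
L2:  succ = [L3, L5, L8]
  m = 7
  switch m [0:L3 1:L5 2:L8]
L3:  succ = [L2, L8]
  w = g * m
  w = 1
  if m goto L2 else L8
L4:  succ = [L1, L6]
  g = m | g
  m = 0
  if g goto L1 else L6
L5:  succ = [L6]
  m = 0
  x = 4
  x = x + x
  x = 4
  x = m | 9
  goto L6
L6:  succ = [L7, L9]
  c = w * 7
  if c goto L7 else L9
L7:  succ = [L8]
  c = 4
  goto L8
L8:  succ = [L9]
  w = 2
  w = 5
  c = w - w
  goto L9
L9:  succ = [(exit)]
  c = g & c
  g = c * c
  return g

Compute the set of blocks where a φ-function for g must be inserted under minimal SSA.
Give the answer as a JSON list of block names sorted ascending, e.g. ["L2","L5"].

Answer: ["L1", "L6", "L8", "L9"]

Analysis:
idom tree: L1←L0 L2←L0 L3←L2 L4←L1 L5←L0 L6←L0 L7←L6 L8←L0 L9←L0
Dom∩ at merges:
  L1: preds {L0,L4}: {L0} ∩ {L0,L1,L4} = {L0}; idom=L0
  L2: preds {L0,L3}: {L0} ∩ {L0,L2,L3} = {L0}; idom=L0
  L5: preds {L0,L2}: {L0} ∩ {L0,L2} = {L0}; idom=L0
  L6: preds {L4,L5}: {L0,L1,L4} ∩ {L0,L5} = {L0}; idom=L0
  L8: preds {L2,L3,L7}: {L0,L2} ∩ {L0,L2,L3} ∩ {L0,L6,L7} = {L0}; idom=L0
  L9: preds {L6,L8}: {L0,L6} ∩ {L0,L8} = {L0}; idom=L0

DF derivation:
  L1←L0: walk · to L0
  L1←L4: walk L4→L1 to L0
  L2←L0: walk · to L0
  L2←L3: walk L3→L2 to L0
  L5←L0: walk · to L0
  L5←L2: walk L2 to L0
  L6←L4: walk L4→L1 to L0
  L6←L5: walk L5 to L0
  L8←L2: walk L2 to L0
  L8←L3: walk L3→L2 to L0
  L8←L7: walk L7→L6 to L0
  L9←L6: walk L6 to L0
  L9←L8: walk L8 to L0
  DF(L0)=∅
  DF(L1)={L1,L6}
  DF(L2)={L2,L5,L8}
  DF(L3)={L2,L8}
  DF(L4)={L1,L6}
  DF(L5)={L6}
  DF(L6)={L8,L9}
  DF(L7)={L8}
  DF(L8)={L9}
  DF(L9)=∅

φ for g: defs {L0,L4,L9}
  DF⁺ = {L1,L6,L8,L9}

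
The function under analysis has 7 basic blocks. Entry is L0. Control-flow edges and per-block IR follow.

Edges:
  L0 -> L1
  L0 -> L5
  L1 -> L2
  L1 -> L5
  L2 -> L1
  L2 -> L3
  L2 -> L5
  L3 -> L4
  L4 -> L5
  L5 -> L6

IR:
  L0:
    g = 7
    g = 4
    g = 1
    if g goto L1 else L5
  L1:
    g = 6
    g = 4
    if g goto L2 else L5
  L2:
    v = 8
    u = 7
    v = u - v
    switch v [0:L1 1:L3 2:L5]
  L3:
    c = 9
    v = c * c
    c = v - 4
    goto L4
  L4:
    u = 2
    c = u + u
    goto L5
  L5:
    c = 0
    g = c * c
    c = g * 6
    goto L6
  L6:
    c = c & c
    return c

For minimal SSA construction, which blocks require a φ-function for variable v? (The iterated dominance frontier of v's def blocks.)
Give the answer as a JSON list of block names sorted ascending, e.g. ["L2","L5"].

Answer: ["L1", "L5"]

Derivation:
idom tree: L1←L0 L2←L1 L3←L2 L4←L3 L5←L0 L6←L5
Dom at joins:
  L1: preds {L0,L2}: {L0} ∩ {L0,L1,L2} = {L0}; idom=L0
  L5: preds {L0,L1,L2,L4}: {L0} ∩ {L0,L1} ∩ {L0,L1,L2} ∩ {L0,L1,L2,L3,L4} = {L0}; idom=L0

DF walk-up:
  L1←L0: walk · to L0
  L1←L2: walk L2→L1 to L0
  L5←L0: walk · to L0
  L5←L1: walk L1 to L0
  L5←L2: walk L2→L1 to L0
  L5←L4: walk L4→L3→L2→L1 to L0
  DF(L0)=∅
  DF(L1)={L1,L5}
  DF(L2)={L1,L5}
  DF(L3)={L5}
  DF(L4)={L5}
  DF(L5)=∅
  DF(L6)=∅

φ for v: defs {L2,L3}
  DF⁺ = {L1,L5}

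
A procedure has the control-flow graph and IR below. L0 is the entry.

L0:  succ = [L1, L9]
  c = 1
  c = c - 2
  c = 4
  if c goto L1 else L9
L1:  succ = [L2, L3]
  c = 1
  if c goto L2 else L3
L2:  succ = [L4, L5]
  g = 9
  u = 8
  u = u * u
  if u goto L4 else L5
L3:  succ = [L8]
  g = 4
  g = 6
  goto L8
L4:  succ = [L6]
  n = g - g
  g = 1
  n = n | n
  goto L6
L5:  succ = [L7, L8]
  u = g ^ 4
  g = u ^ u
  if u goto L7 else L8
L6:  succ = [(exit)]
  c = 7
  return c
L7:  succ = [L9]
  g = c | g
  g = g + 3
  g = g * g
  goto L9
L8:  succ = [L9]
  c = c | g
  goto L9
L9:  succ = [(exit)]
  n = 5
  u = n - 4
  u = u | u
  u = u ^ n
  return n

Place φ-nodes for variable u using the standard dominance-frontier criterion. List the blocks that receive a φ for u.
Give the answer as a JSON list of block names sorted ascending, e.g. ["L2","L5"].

Answer: ["L8", "L9"]

Working:
idom tree: L1←L0 L2←L1 L3←L1 L4←L2 L5←L2 L6←L4 L7←L5 L8←L1 L9←L0
Join-block Dom:
  L8: preds {L3,L5}: {L0,L1,L3} ∩ {L0,L1,L2,L5} = {L0,L1}; idom=L1
  L9: preds {L0,L7,L8}: {L0} ∩ {L0,L1,L2,L5,L7} ∩ {L0,L1,L8} = {L0}; idom=L0

DF walk-up:
  L8←L3: walk L3 to L1
  L8←L5: walk L5→L2 to L1
  L9←L0: walk · to L0
  L9←L7: walk L7→L5→L2→L1 to L0
  L9←L8: walk L8→L1 to L0
  L0: DF=∅
  L1: DF={L9}
  L2: DF={L8,L9}
  L3: DF={L8}
  L4: DF=∅
  L5: DF={L8,L9}
  L6: DF=∅
  L7: DF={L9}
  L8: DF={L9}
  L9: DF=∅

φ for u: defs {L2,L5,L9}
  DF⁺ = {L8,L9}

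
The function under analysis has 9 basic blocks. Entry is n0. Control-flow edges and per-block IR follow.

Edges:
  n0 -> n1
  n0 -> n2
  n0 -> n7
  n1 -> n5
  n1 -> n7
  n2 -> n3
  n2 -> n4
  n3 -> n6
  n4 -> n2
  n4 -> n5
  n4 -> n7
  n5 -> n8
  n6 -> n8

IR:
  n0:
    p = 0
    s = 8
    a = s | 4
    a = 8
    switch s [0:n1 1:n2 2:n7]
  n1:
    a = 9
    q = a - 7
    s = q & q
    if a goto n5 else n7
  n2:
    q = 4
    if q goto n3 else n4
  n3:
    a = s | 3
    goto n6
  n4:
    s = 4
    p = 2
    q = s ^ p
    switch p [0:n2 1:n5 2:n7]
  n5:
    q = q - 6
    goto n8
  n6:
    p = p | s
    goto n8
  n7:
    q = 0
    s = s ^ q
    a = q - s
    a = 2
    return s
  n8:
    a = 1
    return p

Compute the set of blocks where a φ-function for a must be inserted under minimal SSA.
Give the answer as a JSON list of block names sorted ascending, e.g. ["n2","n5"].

idom tree: n1←n0 n2←n0 n3←n2 n4←n2 n5←n0 n6←n3 n7←n0 n8←n0
Dom∩ at merges:
  n2: preds {n0,n4}: {n0} ∩ {n0,n2,n4} = {n0}; idom=n0
  n5: preds {n1,n4}: {n0,n1} ∩ {n0,n2,n4} = {n0}; idom=n0
  n7: preds {n0,n1,n4}: {n0} ∩ {n0,n1} ∩ {n0,n2,n4} = {n0}; idom=n0
  n8: preds {n5,n6}: {n0,n5} ∩ {n0,n2,n3,n6} = {n0}; idom=n0

DF derivation:
  join n2 pred n0: · stop@n0
  join n2 pred n4: n4→n2 stop@n0
  join n5 pred n1: n1 stop@n0
  join n5 pred n4: n4→n2 stop@n0
  join n7 pred n0: · stop@n0
  join n7 pred n1: n1 stop@n0
  join n7 pred n4: n4→n2 stop@n0
  join n8 pred n5: n5 stop@n0
  join n8 pred n6: n6→n3→n2 stop@n0
  n0 → ∅
  n1 → {n5,n7}
  n2 → {n2,n5,n7,n8}
  n3 → {n8}
  n4 → {n2,n5,n7}
  n5 → {n8}
  n6 → {n8}
  n7 → ∅
  n8 → ∅

φ for a: defs {n0,n1,n3,n7,n8}
  DF⁺ = {n5,n7,n8}

Answer: ["n5", "n7", "n8"]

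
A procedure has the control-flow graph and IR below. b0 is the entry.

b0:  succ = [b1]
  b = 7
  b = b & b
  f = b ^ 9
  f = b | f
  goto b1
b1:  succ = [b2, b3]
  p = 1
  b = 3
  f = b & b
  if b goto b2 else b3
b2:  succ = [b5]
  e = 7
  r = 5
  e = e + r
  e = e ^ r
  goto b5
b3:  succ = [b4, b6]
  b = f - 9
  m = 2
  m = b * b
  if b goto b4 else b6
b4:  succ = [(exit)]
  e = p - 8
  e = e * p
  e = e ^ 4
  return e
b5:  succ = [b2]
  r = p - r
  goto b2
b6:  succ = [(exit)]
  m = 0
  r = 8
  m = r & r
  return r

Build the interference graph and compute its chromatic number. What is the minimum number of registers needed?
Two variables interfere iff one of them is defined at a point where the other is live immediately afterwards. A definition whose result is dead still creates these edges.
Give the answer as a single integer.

Block summaries:
  b0 def {b,f} use ∅
  b1 def {b,f,p} use ∅
  b2 def {e,r} use ∅
  b3 def {b,m} use {f}
  b4 def {e} use {p}
  b5 def {r} use {p,r}
  b6 def {m,r} use ∅

Liveness:
  b0 li=∅ lo=∅
  b1 li=∅ lo={f,p}
  b2 li={p} lo={p,r}
  b3 li={f,p} lo={p}
  b4 li={p} lo=∅
  b5 li={p,r} lo={p}
  b6 li=∅ lo=∅

Conflict graph:
  b↔{f,m,p}
  e↔{p,r}
  f↔{b,p}
  m↔{b,p,r}
  p↔{b,e,f,m,r}
  r↔{e,m,p}

Chromatic number:
  clique {b,f,p} ⇒ need ≥ 3
  3-colouring: c0={p}  c1={b,r}  c2={e,f,m}
  χ = 3

Answer: 3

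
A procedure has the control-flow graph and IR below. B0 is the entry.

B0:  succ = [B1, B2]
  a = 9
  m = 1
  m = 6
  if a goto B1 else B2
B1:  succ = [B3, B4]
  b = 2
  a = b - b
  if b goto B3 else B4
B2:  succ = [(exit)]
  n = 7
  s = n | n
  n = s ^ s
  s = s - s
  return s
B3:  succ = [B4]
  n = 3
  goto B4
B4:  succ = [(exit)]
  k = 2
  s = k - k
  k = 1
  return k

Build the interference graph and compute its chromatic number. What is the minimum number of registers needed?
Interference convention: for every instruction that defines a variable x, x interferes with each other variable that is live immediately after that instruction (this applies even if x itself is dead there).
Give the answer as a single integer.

Answer: 2

Derivation:
Block summaries:
  B0: {a,m} / ∅
  B1: {a,b} / ∅
  B2: {n,s} / ∅
  B3: {n} / ∅
  B4: {k,s} / ∅

Backward fixpoint:
  live B0: ∅→∅
  live B1: ∅→∅
  live B2: ∅→∅
  live B3: ∅→∅
  live B4: ∅→∅

Interfere edges:
  a↔{b,m}
  b↔{a}
  k↔∅
  m↔{a}
  n↔{s}
  s↔{n}

Registers:
  clique {a,b} ⇒ need ≥ 2
  2-colouring: r0={a,k,n}  r1={b,m,s}
  χ = 2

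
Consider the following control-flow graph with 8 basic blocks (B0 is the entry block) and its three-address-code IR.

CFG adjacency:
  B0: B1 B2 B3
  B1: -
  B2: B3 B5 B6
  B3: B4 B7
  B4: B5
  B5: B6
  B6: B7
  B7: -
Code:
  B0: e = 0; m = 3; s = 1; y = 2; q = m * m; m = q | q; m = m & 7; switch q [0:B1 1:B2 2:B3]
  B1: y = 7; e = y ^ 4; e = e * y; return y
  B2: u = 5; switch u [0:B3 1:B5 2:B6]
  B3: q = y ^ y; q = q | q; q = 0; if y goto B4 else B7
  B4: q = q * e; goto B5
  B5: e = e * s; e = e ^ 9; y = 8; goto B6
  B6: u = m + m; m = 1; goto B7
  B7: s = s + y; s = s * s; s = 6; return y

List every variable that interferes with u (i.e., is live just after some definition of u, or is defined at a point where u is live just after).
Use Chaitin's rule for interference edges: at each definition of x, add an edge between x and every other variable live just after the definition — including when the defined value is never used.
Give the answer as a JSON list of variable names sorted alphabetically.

Answer: ["e", "m", "s", "y"]

Working:
Block summaries:
  B0 def {e,m,q,s,y} use ∅
  B1 def {e,y} use ∅
  B2 def {u} use ∅
  B3 def {q} use {y}
  B4 def {q} use {e,q}
  B5 def {e,y} use {e,s}
  B6 def {m,u} use {m}
  B7 def {s} use {s,y}

Liveness:
  B0 li=∅ lo={e,m,s,y}
  B1 li=∅ lo=∅
  B2 li={e,m,s,y} lo={e,m,s,y}
  B3 li={e,m,s,y} lo={e,m,q,s,y}
  B4 li={e,m,q,s} lo={e,m,s}
  B5 li={e,m,s} lo={m,s,y}
  B6 li={m,s,y} lo={s,y}
  B7 li={s,y} lo=∅

Conflict graph:
  e — {m,q,s,u,y}
  m — {e,q,s,u,y}
  q — {e,m,s,y}
  s — {e,m,q,u,y}
  u — {e,m,s,y}
  y — {e,m,q,s,u}

N(u) = ["e", "m", "s", "y"]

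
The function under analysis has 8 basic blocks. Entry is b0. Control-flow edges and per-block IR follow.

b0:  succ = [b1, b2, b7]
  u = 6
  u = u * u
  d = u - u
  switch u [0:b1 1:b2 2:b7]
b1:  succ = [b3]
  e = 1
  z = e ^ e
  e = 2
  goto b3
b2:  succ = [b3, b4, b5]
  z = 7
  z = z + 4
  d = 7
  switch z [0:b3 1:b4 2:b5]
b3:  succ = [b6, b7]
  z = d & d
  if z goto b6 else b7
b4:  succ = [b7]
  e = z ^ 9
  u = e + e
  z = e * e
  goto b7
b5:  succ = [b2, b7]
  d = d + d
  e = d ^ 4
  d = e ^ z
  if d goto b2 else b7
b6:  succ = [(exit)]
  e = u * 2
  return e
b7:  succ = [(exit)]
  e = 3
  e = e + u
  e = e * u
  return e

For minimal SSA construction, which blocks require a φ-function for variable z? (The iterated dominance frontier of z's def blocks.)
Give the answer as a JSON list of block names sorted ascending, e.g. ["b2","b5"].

Answer: ["b2", "b3", "b7"]

Working:
idom tree: b1←b0 b2←b0 b3←b0 b4←b2 b5←b2 b6←b3 b7←b0
Dom∩ at merges:
  b2: preds {b0,b5}: {b0} ∩ {b0,b2,b5} = {b0}; idom=b0
  b3: preds {b1,b2}: {b0,b1} ∩ {b0,b2} = {b0}; idom=b0
  b7: preds {b0,b3,b4,b5}: {b0} ∩ {b0,b3} ∩ {b0,b2,b4} ∩ {b0,b2,b5} = {b0}; idom=b0

Frontier:
  join b2 pred b0: · stop@b0
  join b2 pred b5: b5→b2 stop@b0
  join b3 pred b1: b1 stop@b0
  join b3 pred b2: b2 stop@b0
  join b7 pred b0: · stop@b0
  join b7 pred b3: b3 stop@b0
  join b7 pred b4: b4→b2 stop@b0
  join b7 pred b5: b5→b2 stop@b0
  DF(b0)=∅
  DF(b1)={b3}
  DF(b2)={b2,b3,b7}
  DF(b3)={b7}
  DF(b4)={b7}
  DF(b5)={b2,b7}
  DF(b6)=∅
  DF(b7)=∅

φ for z: defs {b1,b2,b3,b4}
  DF⁺ = {b2,b3,b7}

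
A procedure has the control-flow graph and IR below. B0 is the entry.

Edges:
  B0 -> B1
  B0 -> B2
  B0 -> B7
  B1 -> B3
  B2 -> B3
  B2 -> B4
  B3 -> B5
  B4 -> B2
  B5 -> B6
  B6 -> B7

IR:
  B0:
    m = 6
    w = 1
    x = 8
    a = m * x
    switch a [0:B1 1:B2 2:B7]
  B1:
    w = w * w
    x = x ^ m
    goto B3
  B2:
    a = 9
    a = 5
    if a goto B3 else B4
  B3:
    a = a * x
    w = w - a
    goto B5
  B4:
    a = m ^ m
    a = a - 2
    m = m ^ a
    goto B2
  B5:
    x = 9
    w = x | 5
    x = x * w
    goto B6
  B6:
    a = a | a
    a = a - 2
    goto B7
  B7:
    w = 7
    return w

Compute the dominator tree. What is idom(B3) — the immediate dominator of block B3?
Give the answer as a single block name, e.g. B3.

idom tree: B1←B0 B2←B0 B3←B0 B4←B2 B5←B3 B6←B5 B7←B0
Join-block Dom:
  B2: preds {B0,B4}: {B0} ∩ {B0,B2,B4} = {B0}; idom=B0
  B3: preds {B1,B2}: {B0,B1} ∩ {B0,B2} = {B0}; idom=B0
  B7: preds {B0,B6}: {B0} ∩ {B0,B3,B5,B6} = {B0}; idom=B0

idom(B3) = B0

Answer: B0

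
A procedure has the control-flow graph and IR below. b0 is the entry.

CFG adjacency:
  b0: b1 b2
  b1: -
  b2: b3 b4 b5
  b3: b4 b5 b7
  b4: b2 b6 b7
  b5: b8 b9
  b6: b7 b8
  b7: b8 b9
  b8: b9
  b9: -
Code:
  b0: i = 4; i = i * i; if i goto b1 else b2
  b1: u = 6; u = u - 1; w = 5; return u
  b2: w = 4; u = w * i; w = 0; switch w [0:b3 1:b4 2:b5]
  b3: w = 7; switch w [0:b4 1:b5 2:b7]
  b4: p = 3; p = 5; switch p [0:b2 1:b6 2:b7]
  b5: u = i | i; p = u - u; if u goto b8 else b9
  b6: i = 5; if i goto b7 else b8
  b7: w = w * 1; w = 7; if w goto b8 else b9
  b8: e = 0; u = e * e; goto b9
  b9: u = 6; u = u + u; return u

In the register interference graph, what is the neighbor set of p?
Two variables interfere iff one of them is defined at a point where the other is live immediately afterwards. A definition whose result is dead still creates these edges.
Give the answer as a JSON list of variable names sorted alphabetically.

def/use:
  b0: {i} / ∅
  b1: {u,w} / ∅
  b2: {u,w} / {i}
  b3: {w} / ∅
  b4: {p} / ∅
  b5: {p,u} / {i}
  b6: {i} / ∅
  b7: {w} / {w}
  b8: {e,u} / ∅
  b9: {u} / ∅

Backward fixpoint:
  b0: in=∅ out={i}
  b1: in=∅ out=∅
  b2: in={i} out={i,w}
  b3: in={i} out={i,w}
  b4: in={i,w} out={i,w}
  b5: in={i} out=∅
  b6: in={w} out={w}
  b7: in={w} out=∅
  b8: in=∅ out=∅
  b9: in=∅ out=∅

Interfere edges:
  e — ∅
  i — {p,u,w}
  p — {i,u,w}
  u — {i,p,w}
  w — {i,p,u}

N(p) = ["i", "u", "w"]

Answer: ["i", "u", "w"]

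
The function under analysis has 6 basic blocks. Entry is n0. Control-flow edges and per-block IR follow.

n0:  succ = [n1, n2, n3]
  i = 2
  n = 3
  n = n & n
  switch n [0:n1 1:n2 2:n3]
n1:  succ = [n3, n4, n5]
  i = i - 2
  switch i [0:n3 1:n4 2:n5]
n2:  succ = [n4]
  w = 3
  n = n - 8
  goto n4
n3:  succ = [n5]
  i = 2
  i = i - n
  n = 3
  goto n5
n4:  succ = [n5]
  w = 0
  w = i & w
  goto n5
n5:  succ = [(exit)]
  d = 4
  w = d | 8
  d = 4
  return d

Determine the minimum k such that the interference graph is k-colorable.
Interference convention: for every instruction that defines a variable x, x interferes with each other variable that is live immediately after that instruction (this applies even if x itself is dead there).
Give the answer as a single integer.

Answer: 3

Working:
Block summaries:
  n0: def={i,n} ue=∅
  n1: def={i} ue={i}
  n2: def={n,w} ue={n}
  n3: def={i,n} ue={n}
  n4: def={w} ue={i}
  n5: def={d,w} ue=∅

Backward fixpoint:
  n0: in=∅ out={i,n}
  n1: in={i,n} out={i,n}
  n2: in={i,n} out={i}
  n3: in={n} out=∅
  n4: in={i} out=∅
  n5: in=∅ out=∅

Interference:
  d: ∅
  i: {n,w}
  n: {i,w}
  w: {i,n}

Chromatic number:
  clique {i,n,w} ⇒ need ≥ 3
  3-colouring: c0={d,i}  c1={n}  c2={w}
  χ = 3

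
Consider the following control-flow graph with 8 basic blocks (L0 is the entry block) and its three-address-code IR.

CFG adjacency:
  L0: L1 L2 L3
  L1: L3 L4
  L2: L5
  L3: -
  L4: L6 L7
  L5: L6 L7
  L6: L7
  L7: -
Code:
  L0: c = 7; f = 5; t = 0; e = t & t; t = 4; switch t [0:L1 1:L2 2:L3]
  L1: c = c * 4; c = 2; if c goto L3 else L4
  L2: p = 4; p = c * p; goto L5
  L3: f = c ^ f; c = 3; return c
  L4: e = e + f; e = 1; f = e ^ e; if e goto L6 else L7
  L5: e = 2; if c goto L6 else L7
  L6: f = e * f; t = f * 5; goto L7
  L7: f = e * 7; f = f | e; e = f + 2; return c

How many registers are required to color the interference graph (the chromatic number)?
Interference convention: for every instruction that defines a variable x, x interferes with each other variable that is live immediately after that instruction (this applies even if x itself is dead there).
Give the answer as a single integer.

Answer: 4

Working:
def/use:
  L0 def {c,e,f,t} use ∅
  L1 def {c} use {c}
  L2 def {p} use {c}
  L3 def {c,f} use {c,f}
  L4 def {e,f} use {e,f}
  L5 def {e} use {c}
  L6 def {f,t} use {e,f}
  L7 def {e,f} use {c,e}

Liveness:
  L0: in=∅ out={c,e,f}
  L1: in={c,e,f} out={c,e,f}
  L2: in={c,f} out={c,f}
  L3: in={c,f} out=∅
  L4: in={c,e,f} out={c,e,f}
  L5: in={c,f} out={c,e,f}
  L6: in={c,e,f} out={c,e}
  L7: in={c,e} out=∅

Interfere edges:
  c — {e,f,p,t}
  e — {c,f,t}
  f — {c,e,p,t}
  p — {c,f}
  t — {c,e,f}

Registers:
  {c,e,f,t} pairwise interfere (4-clique) ⇒ χ ≥ 4
  4-colouring: c0={c}  c1={f}  c2={e,p}  c3={t}
  χ = 4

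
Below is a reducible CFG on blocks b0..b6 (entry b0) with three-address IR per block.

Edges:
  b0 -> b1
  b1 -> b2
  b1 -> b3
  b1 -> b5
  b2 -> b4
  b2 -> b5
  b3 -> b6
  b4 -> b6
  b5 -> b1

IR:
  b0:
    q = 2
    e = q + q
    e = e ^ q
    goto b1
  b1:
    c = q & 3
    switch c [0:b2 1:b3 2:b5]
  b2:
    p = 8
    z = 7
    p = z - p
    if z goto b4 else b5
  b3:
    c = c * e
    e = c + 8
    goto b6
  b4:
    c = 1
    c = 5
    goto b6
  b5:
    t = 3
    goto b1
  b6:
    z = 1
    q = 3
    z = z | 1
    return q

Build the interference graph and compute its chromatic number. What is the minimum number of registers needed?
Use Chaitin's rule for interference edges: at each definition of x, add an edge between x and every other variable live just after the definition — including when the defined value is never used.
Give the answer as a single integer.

Per-block:
  b0: {e,q} / ∅
  b1: {c} / {q}
  b2: {p,z} / ∅
  b3: {c,e} / {c,e}
  b4: {c} / ∅
  b5: {t} / ∅
  b6: {q,z} / ∅

Backward fixpoint:
  live b0: ∅→{e,q}
  live b1: {e,q}→{c,e,q}
  live b2: {e,q}→{e,q}
  live b3: {c,e}→∅
  live b4: ∅→∅
  live b5: {e,q}→{e,q}
  live b6: ∅→∅

Conflict graph:
  c — {e,q}
  e — {c,p,q,t,z}
  p — {e,q,z}
  q — {c,e,p,t,z}
  t — {e,q}
  z — {e,p,q}

Colouring:
  clique {e,p,q,z} ⇒ need ≥ 4
  4-colouring: r0={e}  r1={q}  r2={c,p,t}  r3={z}
  χ = 4

Answer: 4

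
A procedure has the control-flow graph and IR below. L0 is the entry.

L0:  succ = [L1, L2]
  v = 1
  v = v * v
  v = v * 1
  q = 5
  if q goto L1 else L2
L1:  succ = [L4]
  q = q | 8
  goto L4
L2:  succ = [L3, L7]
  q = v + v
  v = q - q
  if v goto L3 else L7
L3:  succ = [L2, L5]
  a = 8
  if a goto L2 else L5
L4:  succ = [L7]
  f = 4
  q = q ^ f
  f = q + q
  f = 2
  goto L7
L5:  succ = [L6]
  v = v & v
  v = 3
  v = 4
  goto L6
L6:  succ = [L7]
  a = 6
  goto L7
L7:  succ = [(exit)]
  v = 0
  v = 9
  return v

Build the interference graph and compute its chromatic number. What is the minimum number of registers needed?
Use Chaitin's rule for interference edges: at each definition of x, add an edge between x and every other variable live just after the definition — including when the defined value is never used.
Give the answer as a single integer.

Block summaries:
  L0 def {q,v} use ∅
  L1 def {q} use {q}
  L2 def {q,v} use {v}
  L3 def {a} use ∅
  L4 def {f,q} use {q}
  L5 def {v} use {v}
  L6 def {a} use ∅
  L7 def {v} use ∅

Backward fixpoint:
  L0: in=∅ out={q,v}
  L1: in={q} out={q}
  L2: in={v} out={v}
  L3: in={v} out={v}
  L4: in={q} out=∅
  L5: in={v} out=∅
  L6: in=∅ out=∅
  L7: in=∅ out=∅

Interfere edges:
  a↔{v}
  f↔{q}
  q↔{f,v}
  v↔{a,q}

Chromatic number:
  {a,v} pairwise interfere (2-clique) ⇒ χ ≥ 2
  2-colouring: c0={a,q}  c1={f,v}
  χ = 2

Answer: 2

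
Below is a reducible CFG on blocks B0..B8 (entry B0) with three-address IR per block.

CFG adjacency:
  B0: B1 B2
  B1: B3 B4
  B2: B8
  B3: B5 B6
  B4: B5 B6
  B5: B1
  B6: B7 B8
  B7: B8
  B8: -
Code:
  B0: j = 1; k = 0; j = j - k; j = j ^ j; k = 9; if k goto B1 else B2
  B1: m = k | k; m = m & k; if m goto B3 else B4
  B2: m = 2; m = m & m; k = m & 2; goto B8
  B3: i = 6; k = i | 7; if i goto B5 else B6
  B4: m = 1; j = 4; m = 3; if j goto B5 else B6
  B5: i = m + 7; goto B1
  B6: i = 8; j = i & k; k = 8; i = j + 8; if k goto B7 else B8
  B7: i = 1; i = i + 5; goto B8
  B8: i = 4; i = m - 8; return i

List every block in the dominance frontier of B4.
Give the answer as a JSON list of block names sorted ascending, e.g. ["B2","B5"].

Answer: ["B5", "B6"]

Analysis:
idom tree: B1←B0 B2←B0 B3←B1 B4←B1 B5←B1 B6←B1 B7←B6 B8←B0
Join-block Dom:
  B1: preds {B0,B5}: {B0} ∩ {B0,B1,B5} = {B0}; idom=B0
  B5: preds {B3,B4}: {B0,B1,B3} ∩ {B0,B1,B4} = {B0,B1}; idom=B1
  B6: preds {B3,B4}: {B0,B1,B3} ∩ {B0,B1,B4} = {B0,B1}; idom=B1
  B8: preds {B2,B6,B7}: {B0,B2} ∩ {B0,B1,B6} ∩ {B0,B1,B6,B7} = {B0}; idom=B0

Frontier:
  join B1 pred B0: · stop@B0
  join B1 pred B5: B5→B1 stop@B0
  join B5 pred B3: B3 stop@B1
  join B5 pred B4: B4 stop@B1
  join B6 pred B3: B3 stop@B1
  join B6 pred B4: B4 stop@B1
  join B8 pred B2: B2 stop@B0
  join B8 pred B6: B6→B1 stop@B0
  join B8 pred B7: B7→B6→B1 stop@B0
  B0 → ∅
  B1 → {B1,B8}
  B2 → {B8}
  B3 → {B5,B6}
  B4 → {B5,B6}
  B5 → {B1}
  B6 → {B8}
  B7 → {B8}
  B8 → ∅

DF(B4) = ["B5", "B6"]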